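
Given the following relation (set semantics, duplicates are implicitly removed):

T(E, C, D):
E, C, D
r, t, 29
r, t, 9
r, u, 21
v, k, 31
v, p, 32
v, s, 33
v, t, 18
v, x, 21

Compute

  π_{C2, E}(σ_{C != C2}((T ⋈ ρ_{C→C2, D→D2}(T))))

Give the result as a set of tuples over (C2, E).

ρ[C→C2, D→D2]: schema becomes (E, C2, D2); tuples unchanged.
T ⋈ ρ_{C→C2, D→D2}(T) (natural join on E): {(r, t, 29, t, 29), (r, t, 29, t, 9), (r, t, 29, u, 21), (r, t, 9, t, 29), (r, t, 9, t, 9), (r, t, 9, u, 21), (r, u, 21, t, 29), (r, u, 21, t, 9), (r, u, 21, u, 21), (v, k, 31, k, 31), (v, k, 31, p, 32), (v, k, 31, s, 33), (v, k, 31, t, 18), (v, k, 31, x, 21), (v, p, 32, k, 31), (v, p, 32, p, 32), (v, p, 32, s, 33), (v, p, 32, t, 18), (v, p, 32, x, 21), (v, s, 33, k, 31), (v, s, 33, p, 32), (v, s, 33, s, 33), (v, s, 33, t, 18), (v, s, 33, x, 21), (v, t, 18, k, 31), (v, t, 18, p, 32), (v, t, 18, s, 33), (v, t, 18, t, 18), (v, t, 18, x, 21), (v, x, 21, k, 31), (v, x, 21, p, 32), (v, x, 21, s, 33), (v, x, 21, t, 18), (v, x, 21, x, 21)}
σ[C != C2]: keep tuples satisfying C != C2 → {(r, t, 29, u, 21), (r, t, 9, u, 21), (r, u, 21, t, 29), (r, u, 21, t, 9), (v, k, 31, p, 32), (v, k, 31, s, 33), (v, k, 31, t, 18), (v, k, 31, x, 21), (v, p, 32, k, 31), (v, p, 32, s, 33), (v, p, 32, t, 18), (v, p, 32, x, 21), (v, s, 33, k, 31), (v, s, 33, p, 32), (v, s, 33, t, 18), (v, s, 33, x, 21), (v, t, 18, k, 31), (v, t, 18, p, 32), (v, t, 18, s, 33), (v, t, 18, x, 21), (v, x, 21, k, 31), (v, x, 21, p, 32), (v, x, 21, s, 33), (v, x, 21, t, 18)}
Keep only column(s) C2, E (17 duplicate(s) eliminated): {(k, v), (p, v), (s, v), (t, r), (t, v), (u, r), (x, v)}

{(k, v), (p, v), (s, v), (t, r), (t, v), (u, r), (x, v)}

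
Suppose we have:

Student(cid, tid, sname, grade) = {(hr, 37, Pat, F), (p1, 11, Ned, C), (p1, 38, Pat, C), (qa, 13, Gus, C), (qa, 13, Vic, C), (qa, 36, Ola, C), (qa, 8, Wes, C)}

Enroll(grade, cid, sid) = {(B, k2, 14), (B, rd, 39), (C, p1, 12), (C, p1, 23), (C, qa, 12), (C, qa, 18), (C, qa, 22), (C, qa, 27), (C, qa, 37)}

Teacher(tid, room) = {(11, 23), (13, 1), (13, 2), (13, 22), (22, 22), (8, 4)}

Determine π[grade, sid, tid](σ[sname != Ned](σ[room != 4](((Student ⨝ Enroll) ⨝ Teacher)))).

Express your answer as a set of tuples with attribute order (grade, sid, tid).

Student ⋈ Enroll (natural join on cid, grade): {(p1, 11, Ned, C, 12), (p1, 11, Ned, C, 23), (p1, 38, Pat, C, 12), (p1, 38, Pat, C, 23), (qa, 13, Gus, C, 12), (qa, 13, Gus, C, 18), (qa, 13, Gus, C, 22), (qa, 13, Gus, C, 27), (qa, 13, Gus, C, 37), (qa, 13, Vic, C, 12), (qa, 13, Vic, C, 18), (qa, 13, Vic, C, 22), (qa, 13, Vic, C, 27), (qa, 13, Vic, C, 37), (qa, 36, Ola, C, 12), (qa, 36, Ola, C, 18), (qa, 36, Ola, C, 22), (qa, 36, Ola, C, 27), (qa, 36, Ola, C, 37), (qa, 8, Wes, C, 12), (qa, 8, Wes, C, 18), (qa, 8, Wes, C, 22), (qa, 8, Wes, C, 27), (qa, 8, Wes, C, 37)}
(Student ⨝ Enroll) ⋈ Teacher (natural join on tid): {(p1, 11, Ned, C, 12, 23), (p1, 11, Ned, C, 23, 23), (qa, 13, Gus, C, 12, 1), (qa, 13, Gus, C, 12, 2), (qa, 13, Gus, C, 12, 22), (qa, 13, Gus, C, 18, 1), (qa, 13, Gus, C, 18, 2), (qa, 13, Gus, C, 18, 22), (qa, 13, Gus, C, 22, 1), (qa, 13, Gus, C, 22, 2), (qa, 13, Gus, C, 22, 22), (qa, 13, Gus, C, 27, 1), (qa, 13, Gus, C, 27, 2), (qa, 13, Gus, C, 27, 22), (qa, 13, Gus, C, 37, 1), (qa, 13, Gus, C, 37, 2), (qa, 13, Gus, C, 37, 22), (qa, 13, Vic, C, 12, 1), (qa, 13, Vic, C, 12, 2), (qa, 13, Vic, C, 12, 22), (qa, 13, Vic, C, 18, 1), (qa, 13, Vic, C, 18, 2), (qa, 13, Vic, C, 18, 22), (qa, 13, Vic, C, 22, 1), (qa, 13, Vic, C, 22, 2), (qa, 13, Vic, C, 22, 22), (qa, 13, Vic, C, 27, 1), (qa, 13, Vic, C, 27, 2), (qa, 13, Vic, C, 27, 22), (qa, 13, Vic, C, 37, 1), (qa, 13, Vic, C, 37, 2), (qa, 13, Vic, C, 37, 22), (qa, 8, Wes, C, 12, 4), (qa, 8, Wes, C, 18, 4), (qa, 8, Wes, C, 22, 4), (qa, 8, Wes, C, 27, 4), (qa, 8, Wes, C, 37, 4)}
σ[room != 4]: keep tuples satisfying room != 4 → {(p1, 11, Ned, C, 12, 23), (p1, 11, Ned, C, 23, 23), (qa, 13, Gus, C, 12, 1), (qa, 13, Gus, C, 12, 2), (qa, 13, Gus, C, 12, 22), (qa, 13, Gus, C, 18, 1), (qa, 13, Gus, C, 18, 2), (qa, 13, Gus, C, 18, 22), (qa, 13, Gus, C, 22, 1), (qa, 13, Gus, C, 22, 2), (qa, 13, Gus, C, 22, 22), (qa, 13, Gus, C, 27, 1), (qa, 13, Gus, C, 27, 2), (qa, 13, Gus, C, 27, 22), (qa, 13, Gus, C, 37, 1), (qa, 13, Gus, C, 37, 2), (qa, 13, Gus, C, 37, 22), (qa, 13, Vic, C, 12, 1), (qa, 13, Vic, C, 12, 2), (qa, 13, Vic, C, 12, 22), (qa, 13, Vic, C, 18, 1), (qa, 13, Vic, C, 18, 2), (qa, 13, Vic, C, 18, 22), (qa, 13, Vic, C, 22, 1), (qa, 13, Vic, C, 22, 2), (qa, 13, Vic, C, 22, 22), (qa, 13, Vic, C, 27, 1), (qa, 13, Vic, C, 27, 2), (qa, 13, Vic, C, 27, 22), (qa, 13, Vic, C, 37, 1), (qa, 13, Vic, C, 37, 2), (qa, 13, Vic, C, 37, 22)}
σ[sname != Ned]: keep tuples satisfying sname != Ned → {(qa, 13, Gus, C, 12, 1), (qa, 13, Gus, C, 12, 2), (qa, 13, Gus, C, 12, 22), (qa, 13, Gus, C, 18, 1), (qa, 13, Gus, C, 18, 2), (qa, 13, Gus, C, 18, 22), (qa, 13, Gus, C, 22, 1), (qa, 13, Gus, C, 22, 2), (qa, 13, Gus, C, 22, 22), (qa, 13, Gus, C, 27, 1), (qa, 13, Gus, C, 27, 2), (qa, 13, Gus, C, 27, 22), (qa, 13, Gus, C, 37, 1), (qa, 13, Gus, C, 37, 2), (qa, 13, Gus, C, 37, 22), (qa, 13, Vic, C, 12, 1), (qa, 13, Vic, C, 12, 2), (qa, 13, Vic, C, 12, 22), (qa, 13, Vic, C, 18, 1), (qa, 13, Vic, C, 18, 2), (qa, 13, Vic, C, 18, 22), (qa, 13, Vic, C, 22, 1), (qa, 13, Vic, C, 22, 2), (qa, 13, Vic, C, 22, 22), (qa, 13, Vic, C, 27, 1), (qa, 13, Vic, C, 27, 2), (qa, 13, Vic, C, 27, 22), (qa, 13, Vic, C, 37, 1), (qa, 13, Vic, C, 37, 2), (qa, 13, Vic, C, 37, 22)}
π_{grade, sid, tid} gives {(C, 12, 13), (C, 18, 13), (C, 22, 13), (C, 27, 13), (C, 37, 13)} (25 duplicate(s) eliminated).

{(C, 12, 13), (C, 18, 13), (C, 22, 13), (C, 27, 13), (C, 37, 13)}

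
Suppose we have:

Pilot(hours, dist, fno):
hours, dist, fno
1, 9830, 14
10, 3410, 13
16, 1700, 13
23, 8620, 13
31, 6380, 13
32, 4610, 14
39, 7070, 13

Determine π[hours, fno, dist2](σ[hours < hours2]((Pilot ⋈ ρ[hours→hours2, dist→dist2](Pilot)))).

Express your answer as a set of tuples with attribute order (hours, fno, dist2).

ρ[hours→hours2, dist→dist2]: schema becomes (hours2, dist2, fno); tuples unchanged.
Pilot ⋈ ρ[hours→hours2, dist→dist2](Pilot) (natural join on fno): {(1, 9830, 14, 1, 9830), (1, 9830, 14, 32, 4610), (10, 3410, 13, 10, 3410), (10, 3410, 13, 16, 1700), (10, 3410, 13, 23, 8620), (10, 3410, 13, 31, 6380), (10, 3410, 13, 39, 7070), (16, 1700, 13, 10, 3410), (16, 1700, 13, 16, 1700), (16, 1700, 13, 23, 8620), (16, 1700, 13, 31, 6380), (16, 1700, 13, 39, 7070), (23, 8620, 13, 10, 3410), (23, 8620, 13, 16, 1700), (23, 8620, 13, 23, 8620), (23, 8620, 13, 31, 6380), (23, 8620, 13, 39, 7070), (31, 6380, 13, 10, 3410), (31, 6380, 13, 16, 1700), (31, 6380, 13, 23, 8620), (31, 6380, 13, 31, 6380), (31, 6380, 13, 39, 7070), (32, 4610, 14, 1, 9830), (32, 4610, 14, 32, 4610), (39, 7070, 13, 10, 3410), (39, 7070, 13, 16, 1700), (39, 7070, 13, 23, 8620), (39, 7070, 13, 31, 6380), (39, 7070, 13, 39, 7070)}
Filtering on hours < hours2 leaves {(1, 9830, 14, 32, 4610), (10, 3410, 13, 16, 1700), (10, 3410, 13, 23, 8620), (10, 3410, 13, 31, 6380), (10, 3410, 13, 39, 7070), (16, 1700, 13, 23, 8620), (16, 1700, 13, 31, 6380), (16, 1700, 13, 39, 7070), (23, 8620, 13, 31, 6380), (23, 8620, 13, 39, 7070), (31, 6380, 13, 39, 7070)}.
π_{hours, fno, dist2} gives {(1, 14, 4610), (10, 13, 1700), (10, 13, 6380), (10, 13, 7070), (10, 13, 8620), (16, 13, 6380), (16, 13, 7070), (16, 13, 8620), (23, 13, 6380), (23, 13, 7070), (31, 13, 7070)}.

{(1, 14, 4610), (10, 13, 1700), (10, 13, 6380), (10, 13, 7070), (10, 13, 8620), (16, 13, 6380), (16, 13, 7070), (16, 13, 8620), (23, 13, 6380), (23, 13, 7070), (31, 13, 7070)}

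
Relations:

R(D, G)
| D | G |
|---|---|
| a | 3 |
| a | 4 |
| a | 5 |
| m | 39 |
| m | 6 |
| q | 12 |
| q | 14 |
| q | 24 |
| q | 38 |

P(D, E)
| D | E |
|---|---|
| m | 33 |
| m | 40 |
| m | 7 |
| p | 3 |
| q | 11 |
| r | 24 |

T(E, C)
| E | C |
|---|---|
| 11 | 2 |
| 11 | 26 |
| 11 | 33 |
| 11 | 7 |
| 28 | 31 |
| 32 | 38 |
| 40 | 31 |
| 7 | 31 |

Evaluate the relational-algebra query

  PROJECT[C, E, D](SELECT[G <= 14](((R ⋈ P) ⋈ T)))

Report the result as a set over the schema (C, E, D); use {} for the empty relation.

{(2, 11, q), (26, 11, q), (31, 40, m), (31, 7, m), (33, 11, q), (7, 11, q)}

Natural join on D: {(m, 39, 33), (m, 39, 40), (m, 39, 7), (m, 6, 33), (m, 6, 40), (m, 6, 7), (q, 12, 11), (q, 14, 11), (q, 24, 11), (q, 38, 11)}
Natural join on E: {(m, 39, 40, 31), (m, 39, 7, 31), (m, 6, 40, 31), (m, 6, 7, 31), (q, 12, 11, 2), (q, 12, 11, 26), (q, 12, 11, 33), (q, 12, 11, 7), (q, 14, 11, 2), (q, 14, 11, 26), (q, 14, 11, 33), (q, 14, 11, 7), (q, 24, 11, 2), (q, 24, 11, 26), (q, 24, 11, 33), (q, 24, 11, 7), (q, 38, 11, 2), (q, 38, 11, 26), (q, 38, 11, 33), (q, 38, 11, 7)}
σ[G <= 14]: keep tuples satisfying G <= 14 → {(m, 6, 40, 31), (m, 6, 7, 31), (q, 12, 11, 2), (q, 12, 11, 26), (q, 12, 11, 33), (q, 12, 11, 7), (q, 14, 11, 2), (q, 14, 11, 26), (q, 14, 11, 33), (q, 14, 11, 7)}
π_{C, E, D} gives {(2, 11, q), (26, 11, q), (31, 40, m), (31, 7, m), (33, 11, q), (7, 11, q)} (4 duplicate(s) eliminated).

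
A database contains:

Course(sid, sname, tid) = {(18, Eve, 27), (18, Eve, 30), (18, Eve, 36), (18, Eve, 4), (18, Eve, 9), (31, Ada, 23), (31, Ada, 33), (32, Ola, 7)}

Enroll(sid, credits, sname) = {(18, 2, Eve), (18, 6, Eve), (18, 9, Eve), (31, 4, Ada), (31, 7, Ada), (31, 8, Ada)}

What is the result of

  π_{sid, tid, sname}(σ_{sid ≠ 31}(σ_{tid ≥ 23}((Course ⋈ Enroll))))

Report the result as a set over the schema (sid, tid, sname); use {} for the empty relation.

{(18, 27, Eve), (18, 30, Eve), (18, 36, Eve)}

Course ⋈ Enroll (natural join on sid, sname): {(18, Eve, 27, 2), (18, Eve, 27, 6), (18, Eve, 27, 9), (18, Eve, 30, 2), (18, Eve, 30, 6), (18, Eve, 30, 9), (18, Eve, 36, 2), (18, Eve, 36, 6), (18, Eve, 36, 9), (18, Eve, 4, 2), (18, Eve, 4, 6), (18, Eve, 4, 9), (18, Eve, 9, 2), (18, Eve, 9, 6), (18, Eve, 9, 9), (31, Ada, 23, 4), (31, Ada, 23, 7), (31, Ada, 23, 8), (31, Ada, 33, 4), (31, Ada, 33, 7), (31, Ada, 33, 8)}
Apply σ_{tid ≥ 23}; surviving tuples: {(18, Eve, 27, 2), (18, Eve, 27, 6), (18, Eve, 27, 9), (18, Eve, 30, 2), (18, Eve, 30, 6), (18, Eve, 30, 9), (18, Eve, 36, 2), (18, Eve, 36, 6), (18, Eve, 36, 9), (31, Ada, 23, 4), (31, Ada, 23, 7), (31, Ada, 23, 8), (31, Ada, 33, 4), (31, Ada, 33, 7), (31, Ada, 33, 8)}
Apply σ_{sid ≠ 31}; surviving tuples: {(18, Eve, 27, 2), (18, Eve, 27, 6), (18, Eve, 27, 9), (18, Eve, 30, 2), (18, Eve, 30, 6), (18, Eve, 30, 9), (18, Eve, 36, 2), (18, Eve, 36, 6), (18, Eve, 36, 9)}
π_{sid, tid, sname} gives {(18, 27, Eve), (18, 30, Eve), (18, 36, Eve)} (6 duplicate(s) eliminated).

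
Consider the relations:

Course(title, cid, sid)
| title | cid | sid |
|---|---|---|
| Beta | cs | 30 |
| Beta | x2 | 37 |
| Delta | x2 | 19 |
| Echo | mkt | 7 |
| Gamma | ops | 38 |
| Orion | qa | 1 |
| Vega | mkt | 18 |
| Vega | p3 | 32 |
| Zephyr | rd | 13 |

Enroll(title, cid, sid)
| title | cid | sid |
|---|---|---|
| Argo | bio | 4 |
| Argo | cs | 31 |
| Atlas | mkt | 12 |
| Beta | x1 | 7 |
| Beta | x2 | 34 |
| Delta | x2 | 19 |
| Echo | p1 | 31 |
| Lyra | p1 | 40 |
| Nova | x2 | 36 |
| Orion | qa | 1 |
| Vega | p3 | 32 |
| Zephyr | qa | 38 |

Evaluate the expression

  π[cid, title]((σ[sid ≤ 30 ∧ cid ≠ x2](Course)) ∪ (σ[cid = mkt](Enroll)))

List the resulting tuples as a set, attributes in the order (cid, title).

Selection sid ≤ 30 ∧ cid ≠ x2: {(Beta, cs, 30), (Echo, mkt, 7), (Orion, qa, 1), (Vega, mkt, 18), (Zephyr, rd, 13)}
Selection cid = mkt: {(Atlas, mkt, 12)}
Set union of the two operands is {(Atlas, mkt, 12), (Beta, cs, 30), (Echo, mkt, 7), (Orion, qa, 1), (Vega, mkt, 18), (Zephyr, rd, 13)}.
Keep only column(s) cid, title: {(cs, Beta), (mkt, Atlas), (mkt, Echo), (mkt, Vega), (qa, Orion), (rd, Zephyr)}

{(cs, Beta), (mkt, Atlas), (mkt, Echo), (mkt, Vega), (qa, Orion), (rd, Zephyr)}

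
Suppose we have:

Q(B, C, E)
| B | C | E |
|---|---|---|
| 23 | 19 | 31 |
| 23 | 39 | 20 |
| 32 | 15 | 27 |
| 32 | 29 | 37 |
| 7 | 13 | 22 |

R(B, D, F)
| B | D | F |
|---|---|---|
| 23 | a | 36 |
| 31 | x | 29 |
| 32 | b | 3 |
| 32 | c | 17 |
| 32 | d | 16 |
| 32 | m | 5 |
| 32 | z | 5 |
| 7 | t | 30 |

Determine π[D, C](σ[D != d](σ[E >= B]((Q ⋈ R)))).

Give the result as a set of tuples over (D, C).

Q ⋈ R (natural join on B): {(23, 19, 31, a, 36), (23, 39, 20, a, 36), (32, 15, 27, b, 3), (32, 15, 27, c, 17), (32, 15, 27, d, 16), (32, 15, 27, m, 5), (32, 15, 27, z, 5), (32, 29, 37, b, 3), (32, 29, 37, c, 17), (32, 29, 37, d, 16), (32, 29, 37, m, 5), (32, 29, 37, z, 5), (7, 13, 22, t, 30)}
Selection E >= B: {(23, 19, 31, a, 36), (32, 29, 37, b, 3), (32, 29, 37, c, 17), (32, 29, 37, d, 16), (32, 29, 37, m, 5), (32, 29, 37, z, 5), (7, 13, 22, t, 30)}
Selection D != d: {(23, 19, 31, a, 36), (32, 29, 37, b, 3), (32, 29, 37, c, 17), (32, 29, 37, m, 5), (32, 29, 37, z, 5), (7, 13, 22, t, 30)}
π[D, C]: project onto (D, C) → {(a, 19), (b, 29), (c, 29), (m, 29), (t, 13), (z, 29)}

{(a, 19), (b, 29), (c, 29), (m, 29), (t, 13), (z, 29)}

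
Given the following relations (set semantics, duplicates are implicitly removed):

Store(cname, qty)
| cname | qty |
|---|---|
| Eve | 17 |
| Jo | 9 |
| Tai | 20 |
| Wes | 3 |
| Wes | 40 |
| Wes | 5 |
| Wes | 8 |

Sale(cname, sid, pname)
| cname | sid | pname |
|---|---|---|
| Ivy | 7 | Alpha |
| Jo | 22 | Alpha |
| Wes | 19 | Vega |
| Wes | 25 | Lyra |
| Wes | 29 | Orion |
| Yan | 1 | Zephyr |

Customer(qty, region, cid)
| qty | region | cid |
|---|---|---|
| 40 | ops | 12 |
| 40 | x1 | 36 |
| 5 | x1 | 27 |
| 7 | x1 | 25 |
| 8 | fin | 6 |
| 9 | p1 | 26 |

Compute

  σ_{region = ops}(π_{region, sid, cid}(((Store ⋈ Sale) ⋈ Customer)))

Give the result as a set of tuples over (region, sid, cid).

{(ops, 19, 12), (ops, 25, 12), (ops, 29, 12)}

Natural join on cname: {(Jo, 9, 22, Alpha), (Wes, 3, 19, Vega), (Wes, 3, 25, Lyra), (Wes, 3, 29, Orion), (Wes, 40, 19, Vega), (Wes, 40, 25, Lyra), (Wes, 40, 29, Orion), (Wes, 5, 19, Vega), (Wes, 5, 25, Lyra), (Wes, 5, 29, Orion), (Wes, 8, 19, Vega), (Wes, 8, 25, Lyra), (Wes, 8, 29, Orion)}
Natural join on qty: {(Jo, 9, 22, Alpha, p1, 26), (Wes, 40, 19, Vega, ops, 12), (Wes, 40, 19, Vega, x1, 36), (Wes, 40, 25, Lyra, ops, 12), (Wes, 40, 25, Lyra, x1, 36), (Wes, 40, 29, Orion, ops, 12), (Wes, 40, 29, Orion, x1, 36), (Wes, 5, 19, Vega, x1, 27), (Wes, 5, 25, Lyra, x1, 27), (Wes, 5, 29, Orion, x1, 27), (Wes, 8, 19, Vega, fin, 6), (Wes, 8, 25, Lyra, fin, 6), (Wes, 8, 29, Orion, fin, 6)}
Projecting to region, sid, cid: {(fin, 19, 6), (fin, 25, 6), (fin, 29, 6), (ops, 19, 12), (ops, 25, 12), (ops, 29, 12), (p1, 22, 26), (x1, 19, 27), (x1, 19, 36), (x1, 25, 27), (x1, 25, 36), (x1, 29, 27), (x1, 29, 36)}
Selection region = ops: {(ops, 19, 12), (ops, 25, 12), (ops, 29, 12)}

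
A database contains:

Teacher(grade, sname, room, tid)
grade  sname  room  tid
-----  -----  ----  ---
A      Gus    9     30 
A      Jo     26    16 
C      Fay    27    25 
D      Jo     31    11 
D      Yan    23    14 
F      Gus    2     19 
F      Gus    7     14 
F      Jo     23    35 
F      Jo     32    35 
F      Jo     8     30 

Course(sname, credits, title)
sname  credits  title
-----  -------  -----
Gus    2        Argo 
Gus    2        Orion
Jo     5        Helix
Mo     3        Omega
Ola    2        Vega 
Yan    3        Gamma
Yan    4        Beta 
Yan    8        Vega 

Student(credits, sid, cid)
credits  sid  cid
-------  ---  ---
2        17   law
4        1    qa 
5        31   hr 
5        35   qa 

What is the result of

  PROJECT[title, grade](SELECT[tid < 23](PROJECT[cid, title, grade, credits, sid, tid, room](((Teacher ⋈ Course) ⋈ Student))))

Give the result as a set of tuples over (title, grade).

Joining Teacher and Course on sname yields {(A, Gus, 9, 30, 2, Argo), (A, Gus, 9, 30, 2, Orion), (A, Jo, 26, 16, 5, Helix), (D, Jo, 31, 11, 5, Helix), (D, Yan, 23, 14, 3, Gamma), (D, Yan, 23, 14, 4, Beta), (D, Yan, 23, 14, 8, Vega), (F, Gus, 2, 19, 2, Argo), (F, Gus, 2, 19, 2, Orion), (F, Gus, 7, 14, 2, Argo), (F, Gus, 7, 14, 2, Orion), (F, Jo, 23, 35, 5, Helix), (F, Jo, 32, 35, 5, Helix), (F, Jo, 8, 30, 5, Helix)}.
Joining (Teacher ⋈ Course) and Student on credits yields {(A, Gus, 9, 30, 2, Argo, 17, law), (A, Gus, 9, 30, 2, Orion, 17, law), (A, Jo, 26, 16, 5, Helix, 31, hr), (A, Jo, 26, 16, 5, Helix, 35, qa), (D, Jo, 31, 11, 5, Helix, 31, hr), (D, Jo, 31, 11, 5, Helix, 35, qa), (D, Yan, 23, 14, 4, Beta, 1, qa), (F, Gus, 2, 19, 2, Argo, 17, law), (F, Gus, 2, 19, 2, Orion, 17, law), (F, Gus, 7, 14, 2, Argo, 17, law), (F, Gus, 7, 14, 2, Orion, 17, law), (F, Jo, 23, 35, 5, Helix, 31, hr), (F, Jo, 23, 35, 5, Helix, 35, qa), (F, Jo, 32, 35, 5, Helix, 31, hr), (F, Jo, 32, 35, 5, Helix, 35, qa), (F, Jo, 8, 30, 5, Helix, 31, hr), (F, Jo, 8, 30, 5, Helix, 35, qa)}.
Keep only column(s) cid, title, grade, credits, sid, tid, room: {(hr, Helix, A, 5, 31, 16, 26), (hr, Helix, D, 5, 31, 11, 31), (hr, Helix, F, 5, 31, 30, 8), (hr, Helix, F, 5, 31, 35, 23), (hr, Helix, F, 5, 31, 35, 32), (law, Argo, A, 2, 17, 30, 9), (law, Argo, F, 2, 17, 14, 7), (law, Argo, F, 2, 17, 19, 2), (law, Orion, A, 2, 17, 30, 9), (law, Orion, F, 2, 17, 14, 7), (law, Orion, F, 2, 17, 19, 2), (qa, Beta, D, 4, 1, 14, 23), (qa, Helix, A, 5, 35, 16, 26), (qa, Helix, D, 5, 35, 11, 31), (qa, Helix, F, 5, 35, 30, 8), (qa, Helix, F, 5, 35, 35, 23), (qa, Helix, F, 5, 35, 35, 32)}
Selection tid < 23: {(hr, Helix, A, 5, 31, 16, 26), (hr, Helix, D, 5, 31, 11, 31), (law, Argo, F, 2, 17, 14, 7), (law, Argo, F, 2, 17, 19, 2), (law, Orion, F, 2, 17, 14, 7), (law, Orion, F, 2, 17, 19, 2), (qa, Beta, D, 4, 1, 14, 23), (qa, Helix, A, 5, 35, 16, 26), (qa, Helix, D, 5, 35, 11, 31)}
Keep only column(s) title, grade (4 duplicate(s) eliminated): {(Argo, F), (Beta, D), (Helix, A), (Helix, D), (Orion, F)}

{(Argo, F), (Beta, D), (Helix, A), (Helix, D), (Orion, F)}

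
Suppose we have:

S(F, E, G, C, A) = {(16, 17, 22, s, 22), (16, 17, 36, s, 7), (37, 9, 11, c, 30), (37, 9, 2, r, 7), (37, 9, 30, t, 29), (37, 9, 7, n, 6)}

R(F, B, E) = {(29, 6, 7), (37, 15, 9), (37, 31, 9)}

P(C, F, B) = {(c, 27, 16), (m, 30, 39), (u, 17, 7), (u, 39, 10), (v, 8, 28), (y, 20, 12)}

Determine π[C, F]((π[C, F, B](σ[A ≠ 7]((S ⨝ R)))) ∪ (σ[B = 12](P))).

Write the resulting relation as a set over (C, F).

Natural join on F, E: {(37, 9, 11, c, 30, 15), (37, 9, 11, c, 30, 31), (37, 9, 2, r, 7, 15), (37, 9, 2, r, 7, 31), (37, 9, 30, t, 29, 15), (37, 9, 30, t, 29, 31), (37, 9, 7, n, 6, 15), (37, 9, 7, n, 6, 31)}
Filtering on A ≠ 7 leaves {(37, 9, 11, c, 30, 15), (37, 9, 11, c, 30, 31), (37, 9, 30, t, 29, 15), (37, 9, 30, t, 29, 31), (37, 9, 7, n, 6, 15), (37, 9, 7, n, 6, 31)}.
Keep only column(s) C, F, B: {(c, 37, 15), (c, 37, 31), (n, 37, 15), (n, 37, 31), (t, 37, 15), (t, 37, 31)}
Filtering on B = 12 leaves {(y, 20, 12)}.
Set union of the two operands is {(c, 37, 15), (c, 37, 31), (n, 37, 15), (n, 37, 31), (t, 37, 15), (t, 37, 31), (y, 20, 12)}.
Keep only column(s) C, F (3 duplicate(s) eliminated): {(c, 37), (n, 37), (t, 37), (y, 20)}

{(c, 37), (n, 37), (t, 37), (y, 20)}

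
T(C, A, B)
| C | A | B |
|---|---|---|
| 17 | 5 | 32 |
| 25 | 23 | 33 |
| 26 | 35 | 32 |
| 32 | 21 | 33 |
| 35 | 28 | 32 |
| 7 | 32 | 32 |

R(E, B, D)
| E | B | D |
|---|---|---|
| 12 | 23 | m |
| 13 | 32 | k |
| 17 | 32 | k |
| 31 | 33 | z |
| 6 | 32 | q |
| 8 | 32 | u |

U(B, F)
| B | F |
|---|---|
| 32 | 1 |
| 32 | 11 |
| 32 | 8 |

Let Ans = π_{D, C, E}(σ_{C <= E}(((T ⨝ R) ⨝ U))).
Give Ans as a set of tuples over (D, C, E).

Joining T and R on B yields {(17, 5, 32, 13, k), (17, 5, 32, 17, k), (17, 5, 32, 6, q), (17, 5, 32, 8, u), (25, 23, 33, 31, z), (26, 35, 32, 13, k), (26, 35, 32, 17, k), (26, 35, 32, 6, q), (26, 35, 32, 8, u), (32, 21, 33, 31, z), (35, 28, 32, 13, k), (35, 28, 32, 17, k), (35, 28, 32, 6, q), (35, 28, 32, 8, u), (7, 32, 32, 13, k), (7, 32, 32, 17, k), (7, 32, 32, 6, q), (7, 32, 32, 8, u)}.
Joining (T ⨝ R) and U on B yields {(17, 5, 32, 13, k, 1), (17, 5, 32, 13, k, 11), (17, 5, 32, 13, k, 8), (17, 5, 32, 17, k, 1), (17, 5, 32, 17, k, 11), (17, 5, 32, 17, k, 8), (17, 5, 32, 6, q, 1), (17, 5, 32, 6, q, 11), (17, 5, 32, 6, q, 8), (17, 5, 32, 8, u, 1), (17, 5, 32, 8, u, 11), (17, 5, 32, 8, u, 8), (26, 35, 32, 13, k, 1), (26, 35, 32, 13, k, 11), (26, 35, 32, 13, k, 8), (26, 35, 32, 17, k, 1), (26, 35, 32, 17, k, 11), (26, 35, 32, 17, k, 8), (26, 35, 32, 6, q, 1), (26, 35, 32, 6, q, 11), (26, 35, 32, 6, q, 8), (26, 35, 32, 8, u, 1), (26, 35, 32, 8, u, 11), (26, 35, 32, 8, u, 8), (35, 28, 32, 13, k, 1), (35, 28, 32, 13, k, 11), (35, 28, 32, 13, k, 8), (35, 28, 32, 17, k, 1), (35, 28, 32, 17, k, 11), (35, 28, 32, 17, k, 8), (35, 28, 32, 6, q, 1), (35, 28, 32, 6, q, 11), (35, 28, 32, 6, q, 8), (35, 28, 32, 8, u, 1), (35, 28, 32, 8, u, 11), (35, 28, 32, 8, u, 8), (7, 32, 32, 13, k, 1), (7, 32, 32, 13, k, 11), (7, 32, 32, 13, k, 8), (7, 32, 32, 17, k, 1), (7, 32, 32, 17, k, 11), (7, 32, 32, 17, k, 8), (7, 32, 32, 6, q, 1), (7, 32, 32, 6, q, 11), (7, 32, 32, 6, q, 8), (7, 32, 32, 8, u, 1), (7, 32, 32, 8, u, 11), (7, 32, 32, 8, u, 8)}.
Filtering on C <= E leaves {(17, 5, 32, 17, k, 1), (17, 5, 32, 17, k, 11), (17, 5, 32, 17, k, 8), (7, 32, 32, 13, k, 1), (7, 32, 32, 13, k, 11), (7, 32, 32, 13, k, 8), (7, 32, 32, 17, k, 1), (7, 32, 32, 17, k, 11), (7, 32, 32, 17, k, 8), (7, 32, 32, 8, u, 1), (7, 32, 32, 8, u, 11), (7, 32, 32, 8, u, 8)}.
Projecting to D, C, E (8 duplicate(s) eliminated): {(k, 17, 17), (k, 7, 13), (k, 7, 17), (u, 7, 8)}

{(k, 17, 17), (k, 7, 13), (k, 7, 17), (u, 7, 8)}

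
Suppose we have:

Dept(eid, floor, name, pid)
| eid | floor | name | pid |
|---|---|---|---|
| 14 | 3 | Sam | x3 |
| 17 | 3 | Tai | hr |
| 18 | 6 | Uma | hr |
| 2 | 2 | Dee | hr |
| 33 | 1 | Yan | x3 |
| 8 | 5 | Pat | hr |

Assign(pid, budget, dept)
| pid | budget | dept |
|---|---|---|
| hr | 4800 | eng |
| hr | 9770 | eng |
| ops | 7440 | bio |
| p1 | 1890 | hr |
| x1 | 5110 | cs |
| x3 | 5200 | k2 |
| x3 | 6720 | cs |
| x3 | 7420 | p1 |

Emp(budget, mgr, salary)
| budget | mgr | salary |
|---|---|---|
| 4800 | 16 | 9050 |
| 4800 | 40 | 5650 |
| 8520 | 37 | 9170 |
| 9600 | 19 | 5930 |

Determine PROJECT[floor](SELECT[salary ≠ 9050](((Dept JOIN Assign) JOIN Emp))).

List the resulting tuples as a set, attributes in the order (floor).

{2, 3, 5, 6}

Joining Dept and Assign on pid yields {(14, 3, Sam, x3, 5200, k2), (14, 3, Sam, x3, 6720, cs), (14, 3, Sam, x3, 7420, p1), (17, 3, Tai, hr, 4800, eng), (17, 3, Tai, hr, 9770, eng), (18, 6, Uma, hr, 4800, eng), (18, 6, Uma, hr, 9770, eng), (2, 2, Dee, hr, 4800, eng), (2, 2, Dee, hr, 9770, eng), (33, 1, Yan, x3, 5200, k2), (33, 1, Yan, x3, 6720, cs), (33, 1, Yan, x3, 7420, p1), (8, 5, Pat, hr, 4800, eng), (8, 5, Pat, hr, 9770, eng)}.
Joining (Dept JOIN Assign) and Emp on budget yields {(17, 3, Tai, hr, 4800, eng, 16, 9050), (17, 3, Tai, hr, 4800, eng, 40, 5650), (18, 6, Uma, hr, 4800, eng, 16, 9050), (18, 6, Uma, hr, 4800, eng, 40, 5650), (2, 2, Dee, hr, 4800, eng, 16, 9050), (2, 2, Dee, hr, 4800, eng, 40, 5650), (8, 5, Pat, hr, 4800, eng, 16, 9050), (8, 5, Pat, hr, 4800, eng, 40, 5650)}.
Apply σ_{salary ≠ 9050}; surviving tuples: {(17, 3, Tai, hr, 4800, eng, 40, 5650), (18, 6, Uma, hr, 4800, eng, 40, 5650), (2, 2, Dee, hr, 4800, eng, 40, 5650), (8, 5, Pat, hr, 4800, eng, 40, 5650)}
π_{floor} gives {2, 3, 5, 6}.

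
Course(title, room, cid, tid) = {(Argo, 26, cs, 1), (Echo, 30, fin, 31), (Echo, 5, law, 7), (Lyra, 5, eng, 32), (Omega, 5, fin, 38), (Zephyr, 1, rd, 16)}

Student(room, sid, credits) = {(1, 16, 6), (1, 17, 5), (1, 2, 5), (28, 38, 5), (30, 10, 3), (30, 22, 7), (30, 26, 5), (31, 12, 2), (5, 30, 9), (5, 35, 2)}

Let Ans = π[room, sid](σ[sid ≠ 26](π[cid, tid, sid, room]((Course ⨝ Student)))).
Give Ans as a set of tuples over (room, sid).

{(1, 16), (1, 17), (1, 2), (30, 10), (30, 22), (5, 30), (5, 35)}

Natural join on room: {(Echo, 30, fin, 31, 10, 3), (Echo, 30, fin, 31, 22, 7), (Echo, 30, fin, 31, 26, 5), (Echo, 5, law, 7, 30, 9), (Echo, 5, law, 7, 35, 2), (Lyra, 5, eng, 32, 30, 9), (Lyra, 5, eng, 32, 35, 2), (Omega, 5, fin, 38, 30, 9), (Omega, 5, fin, 38, 35, 2), (Zephyr, 1, rd, 16, 16, 6), (Zephyr, 1, rd, 16, 17, 5), (Zephyr, 1, rd, 16, 2, 5)}
π[cid, tid, sid, room]: project onto (cid, tid, sid, room) → {(eng, 32, 30, 5), (eng, 32, 35, 5), (fin, 31, 10, 30), (fin, 31, 22, 30), (fin, 31, 26, 30), (fin, 38, 30, 5), (fin, 38, 35, 5), (law, 7, 30, 5), (law, 7, 35, 5), (rd, 16, 16, 1), (rd, 16, 17, 1), (rd, 16, 2, 1)}
Selection sid ≠ 26: {(eng, 32, 30, 5), (eng, 32, 35, 5), (fin, 31, 10, 30), (fin, 31, 22, 30), (fin, 38, 30, 5), (fin, 38, 35, 5), (law, 7, 30, 5), (law, 7, 35, 5), (rd, 16, 16, 1), (rd, 16, 17, 1), (rd, 16, 2, 1)}
π[room, sid]: project onto (room, sid) (4 duplicate(s) eliminated) → {(1, 16), (1, 17), (1, 2), (30, 10), (30, 22), (5, 30), (5, 35)}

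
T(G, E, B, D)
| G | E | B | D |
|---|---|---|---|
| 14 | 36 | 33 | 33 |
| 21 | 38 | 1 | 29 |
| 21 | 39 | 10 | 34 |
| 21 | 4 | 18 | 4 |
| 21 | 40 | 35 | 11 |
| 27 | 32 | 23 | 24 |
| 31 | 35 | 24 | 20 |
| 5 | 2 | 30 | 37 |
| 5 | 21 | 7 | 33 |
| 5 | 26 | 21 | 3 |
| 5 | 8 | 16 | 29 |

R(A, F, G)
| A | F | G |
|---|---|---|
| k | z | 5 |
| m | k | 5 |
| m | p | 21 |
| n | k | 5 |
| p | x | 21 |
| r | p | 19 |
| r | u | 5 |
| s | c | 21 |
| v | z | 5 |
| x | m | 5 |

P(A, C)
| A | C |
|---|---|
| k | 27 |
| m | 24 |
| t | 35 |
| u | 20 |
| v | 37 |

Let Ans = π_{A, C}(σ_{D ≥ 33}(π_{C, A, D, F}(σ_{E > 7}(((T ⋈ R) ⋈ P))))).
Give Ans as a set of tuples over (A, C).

{(k, 27), (m, 24), (v, 37)}

Joining T and R on G yields {(21, 38, 1, 29, m, p), (21, 38, 1, 29, p, x), (21, 38, 1, 29, s, c), (21, 39, 10, 34, m, p), (21, 39, 10, 34, p, x), (21, 39, 10, 34, s, c), (21, 4, 18, 4, m, p), (21, 4, 18, 4, p, x), (21, 4, 18, 4, s, c), (21, 40, 35, 11, m, p), (21, 40, 35, 11, p, x), (21, 40, 35, 11, s, c), (5, 2, 30, 37, k, z), (5, 2, 30, 37, m, k), (5, 2, 30, 37, n, k), (5, 2, 30, 37, r, u), (5, 2, 30, 37, v, z), (5, 2, 30, 37, x, m), (5, 21, 7, 33, k, z), (5, 21, 7, 33, m, k), (5, 21, 7, 33, n, k), (5, 21, 7, 33, r, u), (5, 21, 7, 33, v, z), (5, 21, 7, 33, x, m), (5, 26, 21, 3, k, z), (5, 26, 21, 3, m, k), (5, 26, 21, 3, n, k), (5, 26, 21, 3, r, u), (5, 26, 21, 3, v, z), (5, 26, 21, 3, x, m), (5, 8, 16, 29, k, z), (5, 8, 16, 29, m, k), (5, 8, 16, 29, n, k), (5, 8, 16, 29, r, u), (5, 8, 16, 29, v, z), (5, 8, 16, 29, x, m)}.
Joining (T ⋈ R) and P on A yields {(21, 38, 1, 29, m, p, 24), (21, 39, 10, 34, m, p, 24), (21, 4, 18, 4, m, p, 24), (21, 40, 35, 11, m, p, 24), (5, 2, 30, 37, k, z, 27), (5, 2, 30, 37, m, k, 24), (5, 2, 30, 37, v, z, 37), (5, 21, 7, 33, k, z, 27), (5, 21, 7, 33, m, k, 24), (5, 21, 7, 33, v, z, 37), (5, 26, 21, 3, k, z, 27), (5, 26, 21, 3, m, k, 24), (5, 26, 21, 3, v, z, 37), (5, 8, 16, 29, k, z, 27), (5, 8, 16, 29, m, k, 24), (5, 8, 16, 29, v, z, 37)}.
Apply σ_{E > 7}; surviving tuples: {(21, 38, 1, 29, m, p, 24), (21, 39, 10, 34, m, p, 24), (21, 40, 35, 11, m, p, 24), (5, 21, 7, 33, k, z, 27), (5, 21, 7, 33, m, k, 24), (5, 21, 7, 33, v, z, 37), (5, 26, 21, 3, k, z, 27), (5, 26, 21, 3, m, k, 24), (5, 26, 21, 3, v, z, 37), (5, 8, 16, 29, k, z, 27), (5, 8, 16, 29, m, k, 24), (5, 8, 16, 29, v, z, 37)}
Projecting to C, A, D, F: {(24, m, 11, p), (24, m, 29, k), (24, m, 29, p), (24, m, 3, k), (24, m, 33, k), (24, m, 34, p), (27, k, 29, z), (27, k, 3, z), (27, k, 33, z), (37, v, 29, z), (37, v, 3, z), (37, v, 33, z)}
Apply σ_{D ≥ 33}; surviving tuples: {(24, m, 33, k), (24, m, 34, p), (27, k, 33, z), (37, v, 33, z)}
Projecting to A, C (1 duplicate(s) eliminated): {(k, 27), (m, 24), (v, 37)}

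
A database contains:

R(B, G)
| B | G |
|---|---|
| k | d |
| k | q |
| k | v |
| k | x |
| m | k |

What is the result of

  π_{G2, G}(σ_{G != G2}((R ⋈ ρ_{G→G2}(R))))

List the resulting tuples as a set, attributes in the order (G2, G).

{(d, q), (d, v), (d, x), (q, d), (q, v), (q, x), (v, d), (v, q), (v, x), (x, d), (x, q), (x, v)}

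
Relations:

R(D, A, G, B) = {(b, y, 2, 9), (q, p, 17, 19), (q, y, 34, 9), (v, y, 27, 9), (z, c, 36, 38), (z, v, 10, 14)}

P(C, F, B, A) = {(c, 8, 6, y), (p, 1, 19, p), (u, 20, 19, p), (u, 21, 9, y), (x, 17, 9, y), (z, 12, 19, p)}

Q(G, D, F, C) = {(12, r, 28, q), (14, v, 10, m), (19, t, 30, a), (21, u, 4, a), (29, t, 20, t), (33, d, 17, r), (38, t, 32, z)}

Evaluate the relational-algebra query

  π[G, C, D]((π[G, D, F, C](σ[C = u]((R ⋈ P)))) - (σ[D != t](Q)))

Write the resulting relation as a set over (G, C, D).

Joining R and P on A, B yields {(b, y, 2, 9, u, 21), (b, y, 2, 9, x, 17), (q, p, 17, 19, p, 1), (q, p, 17, 19, u, 20), (q, p, 17, 19, z, 12), (q, y, 34, 9, u, 21), (q, y, 34, 9, x, 17), (v, y, 27, 9, u, 21), (v, y, 27, 9, x, 17)}.
Selection C = u: {(b, y, 2, 9, u, 21), (q, p, 17, 19, u, 20), (q, y, 34, 9, u, 21), (v, y, 27, 9, u, 21)}
Projecting to G, D, F, C: {(17, q, 20, u), (2, b, 21, u), (27, v, 21, u), (34, q, 21, u)}
Selection D != t: {(12, r, 28, q), (14, v, 10, m), (21, u, 4, a), (33, d, 17, r)}
Taking the difference: {(17, q, 20, u), (2, b, 21, u), (27, v, 21, u), (34, q, 21, u)}
Projecting to G, C, D: {(17, u, q), (2, u, b), (27, u, v), (34, u, q)}

{(17, u, q), (2, u, b), (27, u, v), (34, u, q)}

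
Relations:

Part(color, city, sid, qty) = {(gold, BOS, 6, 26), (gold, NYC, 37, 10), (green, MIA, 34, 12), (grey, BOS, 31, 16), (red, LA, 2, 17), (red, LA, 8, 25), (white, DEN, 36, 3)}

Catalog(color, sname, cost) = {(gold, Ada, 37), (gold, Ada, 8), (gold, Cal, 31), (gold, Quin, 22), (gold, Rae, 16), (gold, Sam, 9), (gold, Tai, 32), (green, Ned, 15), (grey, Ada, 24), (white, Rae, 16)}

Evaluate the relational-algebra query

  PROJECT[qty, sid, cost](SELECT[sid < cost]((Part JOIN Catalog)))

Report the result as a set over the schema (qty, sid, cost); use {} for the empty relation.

Joining Part and Catalog on color yields {(gold, BOS, 6, 26, Ada, 37), (gold, BOS, 6, 26, Ada, 8), (gold, BOS, 6, 26, Cal, 31), (gold, BOS, 6, 26, Quin, 22), (gold, BOS, 6, 26, Rae, 16), (gold, BOS, 6, 26, Sam, 9), (gold, BOS, 6, 26, Tai, 32), (gold, NYC, 37, 10, Ada, 37), (gold, NYC, 37, 10, Ada, 8), (gold, NYC, 37, 10, Cal, 31), (gold, NYC, 37, 10, Quin, 22), (gold, NYC, 37, 10, Rae, 16), (gold, NYC, 37, 10, Sam, 9), (gold, NYC, 37, 10, Tai, 32), (green, MIA, 34, 12, Ned, 15), (grey, BOS, 31, 16, Ada, 24), (white, DEN, 36, 3, Rae, 16)}.
Apply σ_{sid < cost}; surviving tuples: {(gold, BOS, 6, 26, Ada, 37), (gold, BOS, 6, 26, Ada, 8), (gold, BOS, 6, 26, Cal, 31), (gold, BOS, 6, 26, Quin, 22), (gold, BOS, 6, 26, Rae, 16), (gold, BOS, 6, 26, Sam, 9), (gold, BOS, 6, 26, Tai, 32)}
Projecting to qty, sid, cost: {(26, 6, 16), (26, 6, 22), (26, 6, 31), (26, 6, 32), (26, 6, 37), (26, 6, 8), (26, 6, 9)}

{(26, 6, 16), (26, 6, 22), (26, 6, 31), (26, 6, 32), (26, 6, 37), (26, 6, 8), (26, 6, 9)}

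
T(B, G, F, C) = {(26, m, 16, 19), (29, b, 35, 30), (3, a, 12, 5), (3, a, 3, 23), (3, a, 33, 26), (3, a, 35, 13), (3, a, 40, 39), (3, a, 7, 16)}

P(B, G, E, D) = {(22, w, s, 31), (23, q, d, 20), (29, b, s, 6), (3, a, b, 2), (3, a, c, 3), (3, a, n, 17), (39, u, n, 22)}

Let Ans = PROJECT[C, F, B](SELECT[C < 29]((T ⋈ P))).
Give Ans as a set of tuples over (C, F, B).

T ⋈ P (natural join on B, G): {(29, b, 35, 30, s, 6), (3, a, 12, 5, b, 2), (3, a, 12, 5, c, 3), (3, a, 12, 5, n, 17), (3, a, 3, 23, b, 2), (3, a, 3, 23, c, 3), (3, a, 3, 23, n, 17), (3, a, 33, 26, b, 2), (3, a, 33, 26, c, 3), (3, a, 33, 26, n, 17), (3, a, 35, 13, b, 2), (3, a, 35, 13, c, 3), (3, a, 35, 13, n, 17), (3, a, 40, 39, b, 2), (3, a, 40, 39, c, 3), (3, a, 40, 39, n, 17), (3, a, 7, 16, b, 2), (3, a, 7, 16, c, 3), (3, a, 7, 16, n, 17)}
σ[C < 29]: keep tuples satisfying C < 29 → {(3, a, 12, 5, b, 2), (3, a, 12, 5, c, 3), (3, a, 12, 5, n, 17), (3, a, 3, 23, b, 2), (3, a, 3, 23, c, 3), (3, a, 3, 23, n, 17), (3, a, 33, 26, b, 2), (3, a, 33, 26, c, 3), (3, a, 33, 26, n, 17), (3, a, 35, 13, b, 2), (3, a, 35, 13, c, 3), (3, a, 35, 13, n, 17), (3, a, 7, 16, b, 2), (3, a, 7, 16, c, 3), (3, a, 7, 16, n, 17)}
π[C, F, B]: project onto (C, F, B) (10 duplicate(s) eliminated) → {(13, 35, 3), (16, 7, 3), (23, 3, 3), (26, 33, 3), (5, 12, 3)}

{(13, 35, 3), (16, 7, 3), (23, 3, 3), (26, 33, 3), (5, 12, 3)}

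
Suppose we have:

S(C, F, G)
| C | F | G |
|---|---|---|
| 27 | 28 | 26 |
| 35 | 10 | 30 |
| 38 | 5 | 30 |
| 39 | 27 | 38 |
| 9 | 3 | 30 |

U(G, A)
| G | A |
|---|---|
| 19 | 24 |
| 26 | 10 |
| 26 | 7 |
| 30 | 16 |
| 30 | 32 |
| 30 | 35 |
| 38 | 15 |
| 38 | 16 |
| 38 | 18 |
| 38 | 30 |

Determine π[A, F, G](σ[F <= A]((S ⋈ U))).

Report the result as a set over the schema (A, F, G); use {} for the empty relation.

Joining S and U on G yields {(27, 28, 26, 10), (27, 28, 26, 7), (35, 10, 30, 16), (35, 10, 30, 32), (35, 10, 30, 35), (38, 5, 30, 16), (38, 5, 30, 32), (38, 5, 30, 35), (39, 27, 38, 15), (39, 27, 38, 16), (39, 27, 38, 18), (39, 27, 38, 30), (9, 3, 30, 16), (9, 3, 30, 32), (9, 3, 30, 35)}.
Selection F <= A: {(35, 10, 30, 16), (35, 10, 30, 32), (35, 10, 30, 35), (38, 5, 30, 16), (38, 5, 30, 32), (38, 5, 30, 35), (39, 27, 38, 30), (9, 3, 30, 16), (9, 3, 30, 32), (9, 3, 30, 35)}
Keep only column(s) A, F, G: {(16, 10, 30), (16, 3, 30), (16, 5, 30), (30, 27, 38), (32, 10, 30), (32, 3, 30), (32, 5, 30), (35, 10, 30), (35, 3, 30), (35, 5, 30)}

{(16, 10, 30), (16, 3, 30), (16, 5, 30), (30, 27, 38), (32, 10, 30), (32, 3, 30), (32, 5, 30), (35, 10, 30), (35, 3, 30), (35, 5, 30)}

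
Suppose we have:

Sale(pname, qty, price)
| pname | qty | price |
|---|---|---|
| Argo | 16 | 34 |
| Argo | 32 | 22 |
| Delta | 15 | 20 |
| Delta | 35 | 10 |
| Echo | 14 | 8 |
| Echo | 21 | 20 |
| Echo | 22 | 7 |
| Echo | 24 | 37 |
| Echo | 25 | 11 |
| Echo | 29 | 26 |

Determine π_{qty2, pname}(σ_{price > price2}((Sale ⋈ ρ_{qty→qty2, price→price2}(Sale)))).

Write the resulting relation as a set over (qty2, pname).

ρ[qty→qty2, price→price2]: schema becomes (pname, qty2, price2); tuples unchanged.
Sale ⋈ ρ_{qty→qty2, price→price2}(Sale) (natural join on pname): {(Argo, 16, 34, 16, 34), (Argo, 16, 34, 32, 22), (Argo, 32, 22, 16, 34), (Argo, 32, 22, 32, 22), (Delta, 15, 20, 15, 20), (Delta, 15, 20, 35, 10), (Delta, 35, 10, 15, 20), (Delta, 35, 10, 35, 10), (Echo, 14, 8, 14, 8), (Echo, 14, 8, 21, 20), (Echo, 14, 8, 22, 7), (Echo, 14, 8, 24, 37), (Echo, 14, 8, 25, 11), (Echo, 14, 8, 29, 26), (Echo, 21, 20, 14, 8), (Echo, 21, 20, 21, 20), (Echo, 21, 20, 22, 7), (Echo, 21, 20, 24, 37), (Echo, 21, 20, 25, 11), (Echo, 21, 20, 29, 26), (Echo, 22, 7, 14, 8), (Echo, 22, 7, 21, 20), (Echo, 22, 7, 22, 7), (Echo, 22, 7, 24, 37), (Echo, 22, 7, 25, 11), (Echo, 22, 7, 29, 26), (Echo, 24, 37, 14, 8), (Echo, 24, 37, 21, 20), (Echo, 24, 37, 22, 7), (Echo, 24, 37, 24, 37), (Echo, 24, 37, 25, 11), (Echo, 24, 37, 29, 26), (Echo, 25, 11, 14, 8), (Echo, 25, 11, 21, 20), (Echo, 25, 11, 22, 7), (Echo, 25, 11, 24, 37), (Echo, 25, 11, 25, 11), (Echo, 25, 11, 29, 26), (Echo, 29, 26, 14, 8), (Echo, 29, 26, 21, 20), (Echo, 29, 26, 22, 7), (Echo, 29, 26, 24, 37), (Echo, 29, 26, 25, 11), (Echo, 29, 26, 29, 26)}
Apply σ_{price > price2}; surviving tuples: {(Argo, 16, 34, 32, 22), (Delta, 15, 20, 35, 10), (Echo, 14, 8, 22, 7), (Echo, 21, 20, 14, 8), (Echo, 21, 20, 22, 7), (Echo, 21, 20, 25, 11), (Echo, 24, 37, 14, 8), (Echo, 24, 37, 21, 20), (Echo, 24, 37, 22, 7), (Echo, 24, 37, 25, 11), (Echo, 24, 37, 29, 26), (Echo, 25, 11, 14, 8), (Echo, 25, 11, 22, 7), (Echo, 29, 26, 14, 8), (Echo, 29, 26, 21, 20), (Echo, 29, 26, 22, 7), (Echo, 29, 26, 25, 11)}
π_{qty2, pname} gives {(14, Echo), (21, Echo), (22, Echo), (25, Echo), (29, Echo), (32, Argo), (35, Delta)} (10 duplicate(s) eliminated).

{(14, Echo), (21, Echo), (22, Echo), (25, Echo), (29, Echo), (32, Argo), (35, Delta)}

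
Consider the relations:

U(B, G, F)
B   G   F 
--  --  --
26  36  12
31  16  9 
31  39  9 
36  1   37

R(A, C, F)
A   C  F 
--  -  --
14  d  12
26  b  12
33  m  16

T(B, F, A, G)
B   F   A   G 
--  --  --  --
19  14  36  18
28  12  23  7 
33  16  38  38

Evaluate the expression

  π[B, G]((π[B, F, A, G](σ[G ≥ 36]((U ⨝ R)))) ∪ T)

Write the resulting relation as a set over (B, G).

{(19, 18), (26, 36), (28, 7), (33, 38)}

Joining U and R on F yields {(26, 36, 12, 14, d), (26, 36, 12, 26, b)}.
Apply σ_{G ≥ 36}; surviving tuples: {(26, 36, 12, 14, d), (26, 36, 12, 26, b)}
π[B, F, A, G]: project onto (B, F, A, G) → {(26, 12, 14, 36), (26, 12, 26, 36)}
Taking the union: {(19, 14, 36, 18), (26, 12, 14, 36), (26, 12, 26, 36), (28, 12, 23, 7), (33, 16, 38, 38)}
π[B, G]: project onto (B, G) (1 duplicate(s) eliminated) → {(19, 18), (26, 36), (28, 7), (33, 38)}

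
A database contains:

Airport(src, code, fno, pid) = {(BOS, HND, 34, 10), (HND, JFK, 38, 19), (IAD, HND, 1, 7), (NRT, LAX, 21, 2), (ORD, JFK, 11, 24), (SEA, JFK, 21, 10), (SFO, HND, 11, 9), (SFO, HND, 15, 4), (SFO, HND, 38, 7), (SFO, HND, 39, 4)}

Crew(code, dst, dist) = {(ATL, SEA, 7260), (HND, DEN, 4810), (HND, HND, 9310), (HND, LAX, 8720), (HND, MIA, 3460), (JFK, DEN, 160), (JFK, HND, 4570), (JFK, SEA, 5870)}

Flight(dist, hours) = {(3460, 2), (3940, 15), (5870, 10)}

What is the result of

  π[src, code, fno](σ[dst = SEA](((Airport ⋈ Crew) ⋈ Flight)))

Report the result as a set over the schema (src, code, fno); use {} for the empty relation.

Airport ⋈ Crew (natural join on code): {(BOS, HND, 34, 10, DEN, 4810), (BOS, HND, 34, 10, HND, 9310), (BOS, HND, 34, 10, LAX, 8720), (BOS, HND, 34, 10, MIA, 3460), (HND, JFK, 38, 19, DEN, 160), (HND, JFK, 38, 19, HND, 4570), (HND, JFK, 38, 19, SEA, 5870), (IAD, HND, 1, 7, DEN, 4810), (IAD, HND, 1, 7, HND, 9310), (IAD, HND, 1, 7, LAX, 8720), (IAD, HND, 1, 7, MIA, 3460), (ORD, JFK, 11, 24, DEN, 160), (ORD, JFK, 11, 24, HND, 4570), (ORD, JFK, 11, 24, SEA, 5870), (SEA, JFK, 21, 10, DEN, 160), (SEA, JFK, 21, 10, HND, 4570), (SEA, JFK, 21, 10, SEA, 5870), (SFO, HND, 11, 9, DEN, 4810), (SFO, HND, 11, 9, HND, 9310), (SFO, HND, 11, 9, LAX, 8720), (SFO, HND, 11, 9, MIA, 3460), (SFO, HND, 15, 4, DEN, 4810), (SFO, HND, 15, 4, HND, 9310), (SFO, HND, 15, 4, LAX, 8720), (SFO, HND, 15, 4, MIA, 3460), (SFO, HND, 38, 7, DEN, 4810), (SFO, HND, 38, 7, HND, 9310), (SFO, HND, 38, 7, LAX, 8720), (SFO, HND, 38, 7, MIA, 3460), (SFO, HND, 39, 4, DEN, 4810), (SFO, HND, 39, 4, HND, 9310), (SFO, HND, 39, 4, LAX, 8720), (SFO, HND, 39, 4, MIA, 3460)}
(Airport ⋈ Crew) ⋈ Flight (natural join on dist): {(BOS, HND, 34, 10, MIA, 3460, 2), (HND, JFK, 38, 19, SEA, 5870, 10), (IAD, HND, 1, 7, MIA, 3460, 2), (ORD, JFK, 11, 24, SEA, 5870, 10), (SEA, JFK, 21, 10, SEA, 5870, 10), (SFO, HND, 11, 9, MIA, 3460, 2), (SFO, HND, 15, 4, MIA, 3460, 2), (SFO, HND, 38, 7, MIA, 3460, 2), (SFO, HND, 39, 4, MIA, 3460, 2)}
Apply σ_{dst = SEA}; surviving tuples: {(HND, JFK, 38, 19, SEA, 5870, 10), (ORD, JFK, 11, 24, SEA, 5870, 10), (SEA, JFK, 21, 10, SEA, 5870, 10)}
Projecting to src, code, fno: {(HND, JFK, 38), (ORD, JFK, 11), (SEA, JFK, 21)}

{(HND, JFK, 38), (ORD, JFK, 11), (SEA, JFK, 21)}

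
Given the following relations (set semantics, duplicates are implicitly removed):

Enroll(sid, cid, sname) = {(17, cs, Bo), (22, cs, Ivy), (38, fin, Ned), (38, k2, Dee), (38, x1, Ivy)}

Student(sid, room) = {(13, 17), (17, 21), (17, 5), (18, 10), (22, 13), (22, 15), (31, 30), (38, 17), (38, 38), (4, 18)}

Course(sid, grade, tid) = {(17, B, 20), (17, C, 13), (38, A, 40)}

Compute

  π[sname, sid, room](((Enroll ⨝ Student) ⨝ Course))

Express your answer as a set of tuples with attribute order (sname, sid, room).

{(Bo, 17, 21), (Bo, 17, 5), (Dee, 38, 17), (Dee, 38, 38), (Ivy, 38, 17), (Ivy, 38, 38), (Ned, 38, 17), (Ned, 38, 38)}

Joining Enroll and Student on sid yields {(17, cs, Bo, 21), (17, cs, Bo, 5), (22, cs, Ivy, 13), (22, cs, Ivy, 15), (38, fin, Ned, 17), (38, fin, Ned, 38), (38, k2, Dee, 17), (38, k2, Dee, 38), (38, x1, Ivy, 17), (38, x1, Ivy, 38)}.
Joining (Enroll ⨝ Student) and Course on sid yields {(17, cs, Bo, 21, B, 20), (17, cs, Bo, 21, C, 13), (17, cs, Bo, 5, B, 20), (17, cs, Bo, 5, C, 13), (38, fin, Ned, 17, A, 40), (38, fin, Ned, 38, A, 40), (38, k2, Dee, 17, A, 40), (38, k2, Dee, 38, A, 40), (38, x1, Ivy, 17, A, 40), (38, x1, Ivy, 38, A, 40)}.
π_{sname, sid, room} gives {(Bo, 17, 21), (Bo, 17, 5), (Dee, 38, 17), (Dee, 38, 38), (Ivy, 38, 17), (Ivy, 38, 38), (Ned, 38, 17), (Ned, 38, 38)} (2 duplicate(s) eliminated).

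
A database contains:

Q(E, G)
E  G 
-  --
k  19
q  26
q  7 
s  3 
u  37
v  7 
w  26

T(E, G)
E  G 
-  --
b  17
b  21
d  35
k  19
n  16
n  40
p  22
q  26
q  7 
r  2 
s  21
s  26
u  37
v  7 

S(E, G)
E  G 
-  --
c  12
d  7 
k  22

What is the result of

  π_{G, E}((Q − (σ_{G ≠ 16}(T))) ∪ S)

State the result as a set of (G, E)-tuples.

{(12, c), (22, k), (26, w), (3, s), (7, d)}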